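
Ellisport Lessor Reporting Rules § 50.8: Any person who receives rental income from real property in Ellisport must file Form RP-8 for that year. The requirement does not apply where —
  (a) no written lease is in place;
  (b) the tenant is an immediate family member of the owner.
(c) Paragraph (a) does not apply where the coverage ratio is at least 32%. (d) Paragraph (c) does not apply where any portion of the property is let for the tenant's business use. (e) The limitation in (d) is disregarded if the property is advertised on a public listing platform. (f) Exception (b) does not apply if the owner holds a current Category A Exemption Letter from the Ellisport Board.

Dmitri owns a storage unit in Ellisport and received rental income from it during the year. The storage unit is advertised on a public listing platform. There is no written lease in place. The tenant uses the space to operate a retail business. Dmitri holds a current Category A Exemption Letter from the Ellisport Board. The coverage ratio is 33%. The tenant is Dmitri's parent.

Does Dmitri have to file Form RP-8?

All of (a)'s requirements are met (there is no written lease). But: (c) operates — the coverage ratio is 33%, meeting the 32% threshold. (d) operates (the space is let for business use), but is overridden by (e): (e) operates against (d): the property is publicly advertised. So (a) is unavailable.
Exception (b) is satisfied on its face — the tenant is an immediate family member. However, paragraph (f) must be considered: (f) operates against (b): a current Category A Exemption Letter is held. (b) is therefore removed.
None of the exceptions is available; § 50.8 applies in full.

Yes — Dmitri must file Form RP-8.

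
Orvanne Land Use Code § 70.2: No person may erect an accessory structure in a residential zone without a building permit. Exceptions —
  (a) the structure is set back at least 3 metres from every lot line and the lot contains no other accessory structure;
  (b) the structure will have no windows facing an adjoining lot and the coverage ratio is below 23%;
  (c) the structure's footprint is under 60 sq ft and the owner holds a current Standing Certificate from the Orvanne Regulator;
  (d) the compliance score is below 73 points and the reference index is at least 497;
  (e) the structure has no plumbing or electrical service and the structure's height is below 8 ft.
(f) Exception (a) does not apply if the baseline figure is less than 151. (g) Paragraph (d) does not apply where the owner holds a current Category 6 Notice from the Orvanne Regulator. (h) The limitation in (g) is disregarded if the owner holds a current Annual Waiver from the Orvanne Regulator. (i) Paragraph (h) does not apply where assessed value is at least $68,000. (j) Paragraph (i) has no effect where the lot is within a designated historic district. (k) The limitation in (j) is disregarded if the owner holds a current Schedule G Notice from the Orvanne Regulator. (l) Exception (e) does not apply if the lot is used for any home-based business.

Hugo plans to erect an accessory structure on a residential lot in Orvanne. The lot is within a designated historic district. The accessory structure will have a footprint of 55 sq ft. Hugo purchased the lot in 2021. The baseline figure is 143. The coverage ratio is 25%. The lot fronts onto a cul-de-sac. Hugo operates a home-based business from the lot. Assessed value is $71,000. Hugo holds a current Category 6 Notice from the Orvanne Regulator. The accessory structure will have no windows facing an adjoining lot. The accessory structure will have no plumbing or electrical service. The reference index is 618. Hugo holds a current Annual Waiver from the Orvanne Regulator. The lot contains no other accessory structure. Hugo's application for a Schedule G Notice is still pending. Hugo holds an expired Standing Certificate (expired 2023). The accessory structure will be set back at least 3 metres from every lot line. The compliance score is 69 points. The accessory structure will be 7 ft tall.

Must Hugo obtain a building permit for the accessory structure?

Exception (a)'s conditions are all satisfied: the setback is at least 3 m on every side; the lot has no other accessory structure. But: (f) is engaged — the baseline figure is 143, less than the 151 limit. So (a) is unavailable.
Exception (b) does not apply: the coverage ratio is 25%, not below 23%.
Exception (c) fails — there is no Standing Certificate in force.
Exception (d): the compliance score is 69 points, below the 73 points limit; the reference index is 618, meeting the 497 threshold — every condition holds. Applying paragraphs (g)–(k): (g) is engaged (a current Category 6 Notice is held), but yields to (h): (h) operates — a current Annual Waiver is held. (i) operates (assessed value is $71,000, meeting the $68,000 threshold), but is set aside by (j): (j) operates against (i): the lot is in a historic district. (k) is inapplicable (no current Schedule G Notice is held), so (j) stands. So (d) applies.
Exception (e): there is no plumbing or electrical service; the structure's height is 7 ft, below the 8 ft limit — every condition holds. Turning to paragraph (l): (l) operates against (e): a home-based business operates on the lot. So (e) is unavailable.

No — exception (d) applies; Hugo does not need a building permit.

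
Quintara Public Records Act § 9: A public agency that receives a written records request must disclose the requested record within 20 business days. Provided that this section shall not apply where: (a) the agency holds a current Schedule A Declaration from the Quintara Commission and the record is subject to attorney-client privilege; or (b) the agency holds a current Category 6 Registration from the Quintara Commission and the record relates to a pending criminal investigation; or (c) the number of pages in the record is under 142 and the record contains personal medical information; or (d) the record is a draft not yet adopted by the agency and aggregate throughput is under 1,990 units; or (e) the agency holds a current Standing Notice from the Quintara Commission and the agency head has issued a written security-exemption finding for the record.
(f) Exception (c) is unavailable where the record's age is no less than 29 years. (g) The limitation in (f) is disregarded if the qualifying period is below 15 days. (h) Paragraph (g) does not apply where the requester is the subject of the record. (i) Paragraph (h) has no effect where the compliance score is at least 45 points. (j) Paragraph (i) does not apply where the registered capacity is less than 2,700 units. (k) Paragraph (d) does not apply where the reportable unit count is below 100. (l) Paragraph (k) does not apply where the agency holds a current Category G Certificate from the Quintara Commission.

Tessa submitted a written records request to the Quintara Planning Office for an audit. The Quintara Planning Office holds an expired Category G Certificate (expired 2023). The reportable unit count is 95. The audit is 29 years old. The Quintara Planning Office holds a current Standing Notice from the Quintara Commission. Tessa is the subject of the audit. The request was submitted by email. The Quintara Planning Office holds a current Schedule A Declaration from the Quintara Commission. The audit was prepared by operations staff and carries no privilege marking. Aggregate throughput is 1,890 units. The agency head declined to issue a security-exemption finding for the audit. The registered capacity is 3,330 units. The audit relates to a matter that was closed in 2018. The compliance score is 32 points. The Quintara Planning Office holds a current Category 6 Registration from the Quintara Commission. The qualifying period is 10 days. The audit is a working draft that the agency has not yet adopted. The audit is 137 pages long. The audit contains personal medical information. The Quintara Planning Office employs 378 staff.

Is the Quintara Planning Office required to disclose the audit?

Exception (a) fails — the audit carries no privilege marking.
Exception (b) requires that the record relates to a pending criminal investigation; but the audit relates to a closed matter, so (b) is unavailable.
Exception (c) is satisfied on its face — the number of pages in the record is 137, under the 142 limit; the audit contains personal medical information. However, paragraphs (f)–(j) must be considered: (f) is triggered — the record's age is 29 years, meeting the 29 years threshold. (g) would limit (f) — the qualifying period is 10 days, below the 15 days limit — but (h) sets (g) aside: (h) operates against (g): Tessa is the subject of the audit. (i), which would lift (h), is inapplicable — the compliance score is 32 points, short of 45 points. Exception (c) does not apply.
All of (d)'s requirements are met (the audit is an unadopted draft; aggregate throughput is 1,890 units, under the 1,990 units limit). However, paragraphs (k)–(l) must be considered: (k) is triggered — the reportable unit count is 95, below the 100 limit. (l) is not triggered (no current Category G Certificate is held), so (k) stands. (d) is therefore removed.
Exception (e) fails — the agency head declined to issue a security-exemption finding.
No exception displaces § 9.

Yes — the Quintara Planning Office must disclose the audit.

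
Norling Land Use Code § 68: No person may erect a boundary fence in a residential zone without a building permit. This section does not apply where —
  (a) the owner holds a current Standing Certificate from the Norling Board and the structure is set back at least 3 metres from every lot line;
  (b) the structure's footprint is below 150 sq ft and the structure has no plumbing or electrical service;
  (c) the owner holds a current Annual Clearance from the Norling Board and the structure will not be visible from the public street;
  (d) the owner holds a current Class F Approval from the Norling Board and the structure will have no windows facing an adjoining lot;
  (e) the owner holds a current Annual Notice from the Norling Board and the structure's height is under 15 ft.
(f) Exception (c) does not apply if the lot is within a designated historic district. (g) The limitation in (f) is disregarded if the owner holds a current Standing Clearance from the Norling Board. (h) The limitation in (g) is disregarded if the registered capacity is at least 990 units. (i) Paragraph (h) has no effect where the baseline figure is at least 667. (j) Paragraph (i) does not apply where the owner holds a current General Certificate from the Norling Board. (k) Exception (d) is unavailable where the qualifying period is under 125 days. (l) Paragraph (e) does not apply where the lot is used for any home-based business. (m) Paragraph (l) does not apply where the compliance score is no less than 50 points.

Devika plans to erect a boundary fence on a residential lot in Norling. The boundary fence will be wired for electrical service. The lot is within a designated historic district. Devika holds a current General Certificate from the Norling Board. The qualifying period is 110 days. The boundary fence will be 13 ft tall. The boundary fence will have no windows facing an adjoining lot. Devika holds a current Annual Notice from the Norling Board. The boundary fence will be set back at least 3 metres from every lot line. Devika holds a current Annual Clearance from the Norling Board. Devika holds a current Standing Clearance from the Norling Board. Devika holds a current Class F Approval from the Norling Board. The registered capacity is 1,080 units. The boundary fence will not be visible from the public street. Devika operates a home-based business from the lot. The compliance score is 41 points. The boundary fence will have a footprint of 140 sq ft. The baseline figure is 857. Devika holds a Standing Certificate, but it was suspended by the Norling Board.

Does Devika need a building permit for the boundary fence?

Exception (a) does not apply: there is no Standing Certificate in force.
Exception (b) does not apply: electrical service is planned.
Exception (c) is satisfied on its face — a current Annual Clearance is held; the structure will not be visible from the street. Turning to paragraphs (f)–(j): (f) operates against (c): the lot is in a historic district. (g) would limit (f) — a current Standing Clearance is held — but (h) sets (g) aside: (h) operates against (g): the registered capacity is 1,080 units, meeting the 990 units threshold. (i) operates (the baseline figure is 857, meeting the 667 threshold), but is displaced by (j): (j) operates — a current General Certificate is held. So (c) is unavailable.
Exception (d) is satisfied on its face — a current Class F Approval is held; no windows face an adjoining lot. But: (k) operates against (d): the qualifying period is 110 days, under the 125 days limit. So (d) is unavailable.
Exception (e): a current Annual Notice is held; the structure's height is 13 ft, under the 15 ft limit — every condition holds. However, paragraphs (l)–(m) must be considered: (l) applies — a home-based business operates on the lot. (m), which would lift (l), is not triggered — the compliance score is 41 points, short of 50 points. (e) is therefore removed.
Every exception is unavailable, so the rule governs.

Yes — Devika must obtain a building permit.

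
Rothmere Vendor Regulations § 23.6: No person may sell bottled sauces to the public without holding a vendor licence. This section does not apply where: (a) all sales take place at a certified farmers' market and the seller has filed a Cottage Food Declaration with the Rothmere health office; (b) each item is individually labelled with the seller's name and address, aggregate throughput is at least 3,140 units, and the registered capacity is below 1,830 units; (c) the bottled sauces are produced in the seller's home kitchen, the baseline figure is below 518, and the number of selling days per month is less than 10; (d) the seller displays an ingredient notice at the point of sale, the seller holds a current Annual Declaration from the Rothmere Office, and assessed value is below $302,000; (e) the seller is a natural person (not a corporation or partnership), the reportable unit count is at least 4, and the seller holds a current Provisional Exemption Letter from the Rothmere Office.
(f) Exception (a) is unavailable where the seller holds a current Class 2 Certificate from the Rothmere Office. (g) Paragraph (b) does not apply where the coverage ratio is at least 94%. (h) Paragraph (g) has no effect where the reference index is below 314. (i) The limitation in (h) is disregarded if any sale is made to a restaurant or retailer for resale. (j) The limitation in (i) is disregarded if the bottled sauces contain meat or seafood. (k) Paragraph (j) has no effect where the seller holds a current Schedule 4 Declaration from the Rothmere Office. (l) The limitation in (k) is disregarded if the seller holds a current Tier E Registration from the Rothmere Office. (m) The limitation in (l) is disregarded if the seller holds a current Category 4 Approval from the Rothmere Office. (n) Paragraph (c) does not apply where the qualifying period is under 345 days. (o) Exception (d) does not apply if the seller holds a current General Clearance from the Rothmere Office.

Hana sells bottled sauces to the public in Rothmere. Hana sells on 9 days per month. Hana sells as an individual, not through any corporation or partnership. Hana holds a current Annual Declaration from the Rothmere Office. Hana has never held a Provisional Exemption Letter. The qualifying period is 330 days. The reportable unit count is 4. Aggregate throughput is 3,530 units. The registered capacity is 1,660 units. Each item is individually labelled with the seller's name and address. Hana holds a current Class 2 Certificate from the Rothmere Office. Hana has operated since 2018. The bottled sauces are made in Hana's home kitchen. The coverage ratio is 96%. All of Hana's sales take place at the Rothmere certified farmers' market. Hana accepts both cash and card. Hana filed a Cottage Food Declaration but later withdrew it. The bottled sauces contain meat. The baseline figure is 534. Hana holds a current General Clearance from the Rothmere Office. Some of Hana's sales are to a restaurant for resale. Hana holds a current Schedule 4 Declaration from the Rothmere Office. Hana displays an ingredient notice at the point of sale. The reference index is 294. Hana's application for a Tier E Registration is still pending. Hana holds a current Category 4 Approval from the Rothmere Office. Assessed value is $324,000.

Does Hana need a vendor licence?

Exception (a) requires that the seller has filed a Cottage Food Declaration with the Rothmere health office; but the Cottage Food Declaration was withdrawn, so (a) is unavailable.
All of (b)'s requirements are met (items are individually labelled; aggregate throughput is 3,530 units, meeting the 3,140 units threshold; the registered capacity is 1,660 units, below the 1,830 units limit). But: (g) operates against (b): the coverage ratio is 96%, meeting the 94% threshold. (h) would limit (g) — the reference index is 294, below the 314 limit — but (i) sets (h) aside: (i) operates against (h): some sales are to a restaurant for resale. (j) is engaged (the bottled sauces contain meat), but is set aside by (k): (k) operates against (j): a current Schedule 4 Declaration is held. (l) does not operate here (the Tier E Registration is not current), so (k) stands. Exception (b) does not apply.
Exception (c) does not apply: the baseline figure is 534, not below 518.
Exception (d) does not apply: assessed value is $324,000, not below $302,000.
Exception (e) does not apply: there is no Provisional Exemption Letter in force.
No exception is made out. Hana falls within the general rule.

Yes — Hana must hold a vendor licence.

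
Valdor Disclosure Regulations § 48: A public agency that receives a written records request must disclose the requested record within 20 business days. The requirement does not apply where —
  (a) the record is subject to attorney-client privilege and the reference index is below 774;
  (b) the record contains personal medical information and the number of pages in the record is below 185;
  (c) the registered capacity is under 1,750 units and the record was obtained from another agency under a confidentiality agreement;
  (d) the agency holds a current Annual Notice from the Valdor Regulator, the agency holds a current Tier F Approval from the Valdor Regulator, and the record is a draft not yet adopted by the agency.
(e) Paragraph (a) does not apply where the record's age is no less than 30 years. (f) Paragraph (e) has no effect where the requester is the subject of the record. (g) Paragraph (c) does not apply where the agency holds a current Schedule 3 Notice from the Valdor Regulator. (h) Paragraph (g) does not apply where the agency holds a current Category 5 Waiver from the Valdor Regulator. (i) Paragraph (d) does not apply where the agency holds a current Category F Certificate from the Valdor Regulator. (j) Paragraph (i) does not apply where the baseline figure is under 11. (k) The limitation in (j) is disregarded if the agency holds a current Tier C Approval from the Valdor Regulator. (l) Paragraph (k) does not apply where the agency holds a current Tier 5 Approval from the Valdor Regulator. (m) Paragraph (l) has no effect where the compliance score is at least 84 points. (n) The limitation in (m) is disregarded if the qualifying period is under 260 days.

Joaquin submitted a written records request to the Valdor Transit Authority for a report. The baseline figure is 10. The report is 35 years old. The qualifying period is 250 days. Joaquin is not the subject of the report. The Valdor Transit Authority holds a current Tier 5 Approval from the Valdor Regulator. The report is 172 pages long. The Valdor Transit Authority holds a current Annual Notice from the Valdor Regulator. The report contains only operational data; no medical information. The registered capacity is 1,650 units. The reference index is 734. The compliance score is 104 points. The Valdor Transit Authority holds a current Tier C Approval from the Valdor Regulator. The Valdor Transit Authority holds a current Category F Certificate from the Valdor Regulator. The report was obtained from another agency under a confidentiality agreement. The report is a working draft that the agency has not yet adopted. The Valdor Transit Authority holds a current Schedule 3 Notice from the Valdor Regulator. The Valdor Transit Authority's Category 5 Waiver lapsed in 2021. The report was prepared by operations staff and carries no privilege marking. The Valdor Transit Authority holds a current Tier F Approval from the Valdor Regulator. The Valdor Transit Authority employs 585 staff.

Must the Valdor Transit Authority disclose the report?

Exception (a) requires that the record is subject to attorney-client privilege; but the report carries no privilege marking, so (a) is unavailable.
Exception (b) does not apply: the report contains only operational data.
Exception (c): the registered capacity is 1,650 units, under the 1,750 units limit; the report was obtained under a confidentiality agreement — every condition holds. However, paragraphs (g)–(h) must be considered: (g) operates against (c): a current Schedule 3 Notice is held. (h), which would lift (g), is inapplicable — no current Category 5 Waiver is held. Exception (c) does not apply.
Exception (d)'s conditions are all satisfied: a current Annual Notice is held; a current Tier F Approval is held; the report is an unadopted draft. Considering the limiting provisions: (i) applies (a current Category F Certificate is held), but is set aside by (j): (j) is triggered — the baseline figure is 10, under the 11 limit. (k) would limit (j) — a current Tier C Approval is held — but (l) sets (k) aside: (l) operates against (k): a current Tier 5 Approval is held. (m) applies (the compliance score is 104 points, meeting the 84 points threshold), but is overridden by (n): (n) operates against (m): the qualifying period is 250 days, under the 260 days limit. Exception (d) stands.

No — exception (d) applies; the Valdor Transit Authority is not required to disclose the report.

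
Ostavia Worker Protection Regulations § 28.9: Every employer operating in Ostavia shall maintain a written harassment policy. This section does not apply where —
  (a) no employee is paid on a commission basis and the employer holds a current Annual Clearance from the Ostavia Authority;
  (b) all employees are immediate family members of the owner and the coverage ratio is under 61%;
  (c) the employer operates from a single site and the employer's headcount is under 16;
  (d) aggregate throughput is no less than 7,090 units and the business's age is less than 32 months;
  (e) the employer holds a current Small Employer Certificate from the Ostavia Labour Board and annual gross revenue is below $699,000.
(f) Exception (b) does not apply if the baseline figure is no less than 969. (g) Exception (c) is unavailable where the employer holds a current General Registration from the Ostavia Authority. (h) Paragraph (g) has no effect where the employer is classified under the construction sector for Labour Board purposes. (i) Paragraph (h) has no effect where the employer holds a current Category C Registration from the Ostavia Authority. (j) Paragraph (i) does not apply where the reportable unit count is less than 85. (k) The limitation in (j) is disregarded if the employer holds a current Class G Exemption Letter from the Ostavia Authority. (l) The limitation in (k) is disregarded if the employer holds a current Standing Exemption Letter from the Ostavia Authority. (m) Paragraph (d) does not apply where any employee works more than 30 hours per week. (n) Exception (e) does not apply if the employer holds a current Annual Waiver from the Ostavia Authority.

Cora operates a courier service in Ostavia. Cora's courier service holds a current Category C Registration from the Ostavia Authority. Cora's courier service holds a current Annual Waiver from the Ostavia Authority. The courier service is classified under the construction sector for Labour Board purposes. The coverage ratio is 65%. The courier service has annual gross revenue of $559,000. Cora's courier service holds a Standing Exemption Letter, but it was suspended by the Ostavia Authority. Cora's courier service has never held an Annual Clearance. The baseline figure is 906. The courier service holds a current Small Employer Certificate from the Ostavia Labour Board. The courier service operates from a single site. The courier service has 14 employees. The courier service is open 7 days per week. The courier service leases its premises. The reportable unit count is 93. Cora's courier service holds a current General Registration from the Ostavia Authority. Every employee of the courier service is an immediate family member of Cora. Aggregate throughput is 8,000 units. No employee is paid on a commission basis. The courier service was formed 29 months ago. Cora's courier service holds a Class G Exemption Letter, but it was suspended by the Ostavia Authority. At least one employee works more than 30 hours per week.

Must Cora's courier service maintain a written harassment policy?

Yes — Cora's courier service must maintain a written harassment policy.

Exception (a) fails — no current Annual Clearance is held.
Exception (b) fails — the coverage ratio is 65%, not under 61%.
All of (c)'s requirements are met (the employer operates from a single site; the employer's headcount is 14, under the 16 limit). However, paragraphs (g)–(l) must be considered: (g) operates against (c): a current General Registration is held. (h) would limit (g) — the courier service is classified under the construction sector — but (i) sets (h) aside: (i) is triggered — a current Category C Registration is held. (j) is not triggered (the reportable unit count is 93, not less than 85), so (i) stands. Exception (c) does not apply.
Exception (d)'s conditions are all satisfied: aggregate throughput is 8,000 units, meeting the 7,090 units threshold; the business's age is 29 months, less than the 32 months limit. However, paragraph (m) must be considered: (m) applies — at least one employee exceeds 30 hours/week. Exception (d) does not apply.
Exception (e): a current Small Employer Certificate is held; annual gross revenue is $559,000, below the $699,000 limit — every condition holds. However, paragraph (n) must be considered: (n) is triggered — a current Annual Waiver is held. So (e) is unavailable.
Every exception is unavailable, so the rule governs.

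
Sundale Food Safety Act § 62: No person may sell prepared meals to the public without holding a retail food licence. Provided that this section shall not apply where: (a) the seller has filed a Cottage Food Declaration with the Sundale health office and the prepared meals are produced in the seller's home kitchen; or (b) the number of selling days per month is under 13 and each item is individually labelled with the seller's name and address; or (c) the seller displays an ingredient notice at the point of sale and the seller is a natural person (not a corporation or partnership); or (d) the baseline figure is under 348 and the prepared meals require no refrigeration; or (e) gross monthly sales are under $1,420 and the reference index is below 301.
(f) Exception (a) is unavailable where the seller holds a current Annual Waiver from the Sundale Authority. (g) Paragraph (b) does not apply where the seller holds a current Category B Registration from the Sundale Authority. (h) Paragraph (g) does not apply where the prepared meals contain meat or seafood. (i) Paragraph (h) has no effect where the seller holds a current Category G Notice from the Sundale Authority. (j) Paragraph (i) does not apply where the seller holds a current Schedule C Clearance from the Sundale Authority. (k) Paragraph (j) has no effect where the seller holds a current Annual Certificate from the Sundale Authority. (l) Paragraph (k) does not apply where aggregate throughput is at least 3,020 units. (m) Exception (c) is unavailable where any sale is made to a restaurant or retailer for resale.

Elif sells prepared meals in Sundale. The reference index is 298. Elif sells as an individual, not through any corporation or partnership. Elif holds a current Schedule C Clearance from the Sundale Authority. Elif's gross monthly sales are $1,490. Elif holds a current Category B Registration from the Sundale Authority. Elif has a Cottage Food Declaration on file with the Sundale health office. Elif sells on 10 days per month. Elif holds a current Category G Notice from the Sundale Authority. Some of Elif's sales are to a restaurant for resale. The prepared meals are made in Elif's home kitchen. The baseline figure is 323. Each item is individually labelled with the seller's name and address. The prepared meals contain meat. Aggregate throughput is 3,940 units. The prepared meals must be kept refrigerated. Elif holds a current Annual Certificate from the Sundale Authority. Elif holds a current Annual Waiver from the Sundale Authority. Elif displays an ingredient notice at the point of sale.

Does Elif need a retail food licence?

No — exception (b) applies; Elif is not required to hold a retail food licence.

All of (a)'s requirements are met (a Cottage Food Declaration is on file; the prepared meals are home-kitchen produced). However, paragraph (f) must be considered: (f) operates against (a): a current Annual Waiver is held. Exception (a) does not apply.
Exception (b): the number of selling days per month is 10, under the 13 limit; items are individually labelled — every condition holds. Applying paragraphs (g)–(l): (g) would limit (b) — a current Category B Registration is held — but (h) sets (g) aside: (h) is triggered — the prepared meals contain meat. (i) is triggered (a current Category G Notice is held), but yields to (j): (j) applies — a current Schedule C Clearance is held. (k) would limit (j) — a current Annual Certificate is held — but (l) sets (k) aside: (l) operates against (k): aggregate throughput is 3,940 units, meeting the 3,020 units threshold. So (b) applies.
Exception (c)'s conditions are all satisfied: an ingredient notice is displayed; the seller is a natural person. But applying paragraph (m): (m) operates — some sales are to a restaurant for resale. Exception (c) does not apply.
Exception (d) requires that the prepared meals require no refrigeration; but the prepared meals require refrigeration, so (d) is unavailable.
Exception (e) fails — gross monthly sales are $1,490, not under $1,420.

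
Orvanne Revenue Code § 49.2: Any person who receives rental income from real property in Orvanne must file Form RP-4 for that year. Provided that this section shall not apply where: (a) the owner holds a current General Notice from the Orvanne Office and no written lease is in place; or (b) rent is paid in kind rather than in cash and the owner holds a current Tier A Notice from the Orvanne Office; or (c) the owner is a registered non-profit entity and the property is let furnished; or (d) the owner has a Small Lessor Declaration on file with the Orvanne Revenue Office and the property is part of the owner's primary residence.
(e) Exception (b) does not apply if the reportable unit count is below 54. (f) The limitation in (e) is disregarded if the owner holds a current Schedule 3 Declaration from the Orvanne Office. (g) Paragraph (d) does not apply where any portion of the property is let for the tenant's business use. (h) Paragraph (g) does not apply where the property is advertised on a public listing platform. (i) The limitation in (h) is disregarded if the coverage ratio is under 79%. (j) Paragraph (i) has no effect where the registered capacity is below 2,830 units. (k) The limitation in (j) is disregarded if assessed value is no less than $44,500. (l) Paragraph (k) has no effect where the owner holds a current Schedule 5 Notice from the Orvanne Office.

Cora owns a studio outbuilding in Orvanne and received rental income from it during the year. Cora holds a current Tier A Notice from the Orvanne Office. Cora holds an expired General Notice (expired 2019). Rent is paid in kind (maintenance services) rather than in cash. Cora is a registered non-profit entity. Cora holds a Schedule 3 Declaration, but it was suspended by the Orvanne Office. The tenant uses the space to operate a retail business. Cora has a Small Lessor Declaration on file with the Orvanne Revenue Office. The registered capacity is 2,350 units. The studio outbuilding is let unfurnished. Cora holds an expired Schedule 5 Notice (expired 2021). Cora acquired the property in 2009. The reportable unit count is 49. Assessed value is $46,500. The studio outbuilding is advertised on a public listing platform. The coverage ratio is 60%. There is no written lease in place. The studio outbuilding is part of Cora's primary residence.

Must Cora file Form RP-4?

Exception (a) does not apply: no current General Notice is held.
All of (b)'s requirements are met (rent is paid in kind; a current Tier A Notice is held). However, paragraphs (e)–(f) must be considered: (e) is triggered — the reportable unit count is 49, below the 54 limit. (f) is not triggered (the Schedule 3 Declaration is not current), so (e) stands. (b) is therefore removed.
Exception (c) fails — the property is let unfurnished.
All of (d)'s requirements are met (a Small Lessor Declaration is on file; the studio outbuilding is part of the primary residence). Turning to paragraphs (g)–(l): (g) operates against (d): the space is let for business use. (h) would limit (g) — the property is publicly advertised — but (i) sets (h) aside: (i) operates against (h): the coverage ratio is 60%, under the 79% limit. (j) operates (the registered capacity is 2,350 units, below the 2,830 units limit), but is displaced by (k): (k) operates against (j): assessed value is $46,500, meeting the $44,500 threshold. (l), which would lift (k), is not engaged — no current Schedule 5 Notice is held. So (d) is unavailable.
No exception displaces § 49.2.

Yes — Cora must file Form RP-4.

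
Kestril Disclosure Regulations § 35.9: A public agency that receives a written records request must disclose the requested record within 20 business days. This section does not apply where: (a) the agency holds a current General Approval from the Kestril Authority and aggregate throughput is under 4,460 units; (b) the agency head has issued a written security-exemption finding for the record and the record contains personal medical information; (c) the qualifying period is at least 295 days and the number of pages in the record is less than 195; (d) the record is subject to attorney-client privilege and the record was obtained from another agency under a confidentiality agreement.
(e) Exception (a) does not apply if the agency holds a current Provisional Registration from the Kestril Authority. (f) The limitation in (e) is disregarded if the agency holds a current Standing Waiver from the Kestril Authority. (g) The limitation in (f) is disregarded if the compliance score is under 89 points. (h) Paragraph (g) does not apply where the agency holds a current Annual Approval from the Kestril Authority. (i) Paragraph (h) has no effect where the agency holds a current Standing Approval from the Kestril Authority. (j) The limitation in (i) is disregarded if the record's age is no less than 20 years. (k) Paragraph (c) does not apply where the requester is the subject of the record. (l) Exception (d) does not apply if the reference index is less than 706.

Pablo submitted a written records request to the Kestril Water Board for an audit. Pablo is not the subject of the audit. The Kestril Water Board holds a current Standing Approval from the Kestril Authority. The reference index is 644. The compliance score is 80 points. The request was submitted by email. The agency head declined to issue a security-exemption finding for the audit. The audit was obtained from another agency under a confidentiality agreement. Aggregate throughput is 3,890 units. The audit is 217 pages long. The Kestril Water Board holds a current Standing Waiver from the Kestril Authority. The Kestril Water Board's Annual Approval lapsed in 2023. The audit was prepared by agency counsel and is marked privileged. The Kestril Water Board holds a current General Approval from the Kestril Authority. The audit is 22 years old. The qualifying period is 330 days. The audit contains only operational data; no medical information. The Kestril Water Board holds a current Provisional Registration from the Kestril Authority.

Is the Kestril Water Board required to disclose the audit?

Yes — the Kestril Water Board must disclose the audit.

Exception (a)'s conditions are all satisfied: a current General Approval is held; aggregate throughput is 3,890 units, under the 4,460 units limit. But applying paragraphs (e)–(j): (e) is engaged — a current Provisional Registration is held. (f) would limit (e) — a current Standing Waiver is held — but (g) sets (f) aside: (g) is engaged — the compliance score is 80 points, under the 89 points limit. (h), which would lift (g), does not operate here — there is no Annual Approval in force. (a) is therefore removed.
Exception (b) requires that the agency head has issued a written security-exemption finding for the record; but the agency head declined to issue a security-exemption finding, so (b) is unavailable.
Exception (c) does not apply: the number of pages in the record is 217, not less than 195.
All of (d)'s requirements are met (the audit is privileged; the audit was obtained under a confidentiality agreement). However, paragraph (l) must be considered: (l) is engaged — the reference index is 644, less than the 706 limit. So (d) is unavailable.
No exception displaces § 35.9.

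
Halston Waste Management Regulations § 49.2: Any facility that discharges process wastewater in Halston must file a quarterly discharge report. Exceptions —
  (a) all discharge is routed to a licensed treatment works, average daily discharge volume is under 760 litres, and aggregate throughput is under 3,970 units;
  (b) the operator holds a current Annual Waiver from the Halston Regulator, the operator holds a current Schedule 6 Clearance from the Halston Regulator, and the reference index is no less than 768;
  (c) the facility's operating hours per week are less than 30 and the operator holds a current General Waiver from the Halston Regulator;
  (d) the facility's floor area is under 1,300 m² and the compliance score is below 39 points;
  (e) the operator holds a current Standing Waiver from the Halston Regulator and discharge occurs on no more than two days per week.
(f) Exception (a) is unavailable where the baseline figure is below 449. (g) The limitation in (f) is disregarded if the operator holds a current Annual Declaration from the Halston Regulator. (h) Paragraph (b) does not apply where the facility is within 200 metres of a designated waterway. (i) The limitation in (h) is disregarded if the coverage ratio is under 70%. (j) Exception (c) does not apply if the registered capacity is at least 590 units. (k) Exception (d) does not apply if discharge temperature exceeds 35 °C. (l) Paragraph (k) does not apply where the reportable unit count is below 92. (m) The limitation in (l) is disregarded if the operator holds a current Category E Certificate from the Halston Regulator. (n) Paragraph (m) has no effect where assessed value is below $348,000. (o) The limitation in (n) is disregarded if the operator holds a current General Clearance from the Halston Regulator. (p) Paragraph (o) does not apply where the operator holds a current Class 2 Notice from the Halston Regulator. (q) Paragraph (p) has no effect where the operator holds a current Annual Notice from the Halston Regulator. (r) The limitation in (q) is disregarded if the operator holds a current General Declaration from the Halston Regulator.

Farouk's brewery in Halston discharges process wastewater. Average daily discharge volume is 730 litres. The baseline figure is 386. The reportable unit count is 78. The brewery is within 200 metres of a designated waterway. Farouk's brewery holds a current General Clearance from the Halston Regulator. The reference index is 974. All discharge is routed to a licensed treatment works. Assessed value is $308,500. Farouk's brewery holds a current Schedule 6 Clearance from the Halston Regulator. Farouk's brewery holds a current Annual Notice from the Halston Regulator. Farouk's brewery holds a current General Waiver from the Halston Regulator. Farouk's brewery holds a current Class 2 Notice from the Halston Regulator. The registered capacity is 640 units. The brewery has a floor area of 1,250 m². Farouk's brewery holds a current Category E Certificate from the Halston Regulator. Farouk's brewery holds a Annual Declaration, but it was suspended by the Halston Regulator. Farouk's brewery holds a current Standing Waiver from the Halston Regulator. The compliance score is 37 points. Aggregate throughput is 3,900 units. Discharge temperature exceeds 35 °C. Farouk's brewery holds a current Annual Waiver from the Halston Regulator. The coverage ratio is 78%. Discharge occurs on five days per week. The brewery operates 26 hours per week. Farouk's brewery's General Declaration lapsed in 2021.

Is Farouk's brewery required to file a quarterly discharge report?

Yes — Farouk's brewery must file a quarterly discharge report.

Exception (a)'s conditions are all satisfied: discharge is routed to a licensed treatment works; average daily discharge volume is 730 litres, under the 760 litres limit; aggregate throughput is 3,900 units, under the 3,970 units limit. But applying paragraphs (f)–(g): (f) operates — the baseline figure is 386, below the 449 limit. (g) is not engaged (there is no Annual Declaration in force), so (f) stands. Exception (a) does not apply.
Exception (b): a current Annual Waiver is held; a current Schedule 6 Clearance is held; the reference index is 974, meeting the 768 threshold — every condition holds. However, paragraphs (h)–(i) must be considered: (h) operates against (b): the brewery is within 200 m of a designated waterway. (i) is not triggered (the coverage ratio is 78%, not under 70%), so (h) stands. So (b) is unavailable.
Exception (c) is satisfied on its face — the facility's operating hours per week are 26, less than the 30 limit; a current General Waiver is held. However, paragraph (j) must be considered: (j) operates against (c): the registered capacity is 640 units, meeting the 590 units threshold. (c) is therefore removed.
All of (d)'s requirements are met (the facility's floor area is 1,250 m², under the 1,300 m² limit; the compliance score is 37 points, below the 39 points limit). However, paragraphs (k)–(r) must be considered: (k) operates against (d): discharge temperature exceeds 35 °C. (l) applies (the reportable unit count is 78, below the 92 limit), but yields to (m): (m) operates against (l): a current Category E Certificate is held. (n) would limit (m) — assessed value is $308,500, below the $348,000 limit — but (o) sets (n) aside: (o) applies — a current General Clearance is held. (p) operates (a current Class 2 Notice is held), but yields to (q): (q) operates — a current Annual Notice is held. (r), which would lift (q), is not triggered — there is no General Declaration in force. So (d) is unavailable.
Exception (e) fails — discharge occurs on five days per week.
No exception displaces § 49.2.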